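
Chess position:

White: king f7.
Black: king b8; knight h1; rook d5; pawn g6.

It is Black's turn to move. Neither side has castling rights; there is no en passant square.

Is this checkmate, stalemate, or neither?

Black to move; black king on b8.
In check: no.
Legal moves for Black include: Kc8, Ka8, Kc7, Kb7, Ka7, Rd8, Rd7+, Rd6, Rh5, Rg5, Rf5+, Re5, Rc5, Rb5, Ra5, Rd4, Rd3, Rd2, ... (list truncated; more exist).
Black has legal moves and is not in check → neither.

neither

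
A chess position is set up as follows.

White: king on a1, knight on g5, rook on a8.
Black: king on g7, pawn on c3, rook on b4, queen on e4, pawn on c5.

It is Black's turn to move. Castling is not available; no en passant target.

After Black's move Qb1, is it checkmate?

yes

After Qb1: white king on a1; in check: yes, from the black queen on b1.
King squares — b1: attacked by Rb4; a2: attacked by Qb1; b2: attacked by Qb1.
White has no legal moves → checkmate.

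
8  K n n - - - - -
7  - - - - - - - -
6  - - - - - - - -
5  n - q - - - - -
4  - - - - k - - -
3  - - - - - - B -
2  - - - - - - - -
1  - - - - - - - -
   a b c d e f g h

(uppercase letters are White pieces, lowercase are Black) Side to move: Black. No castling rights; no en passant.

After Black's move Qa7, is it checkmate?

After Qa7: white king on a8; in check: yes, from the black queen on a7.
King squares — a7: attacked by Nc8; b7: attacked by Na5; b8: attacked by Qa7.
White has no legal moves → checkmate.

yes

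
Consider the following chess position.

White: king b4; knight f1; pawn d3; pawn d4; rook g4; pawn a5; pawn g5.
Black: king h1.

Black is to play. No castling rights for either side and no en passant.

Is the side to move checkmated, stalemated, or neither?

stalemate

Black to move; black king on h1.
In check: no.
King squares — g1: attacked by Rg4; g2: attacked by Rg4; h2: attacked by Nf1.
Legal moves for Black: none.
Not in check and no legal moves → stalemate.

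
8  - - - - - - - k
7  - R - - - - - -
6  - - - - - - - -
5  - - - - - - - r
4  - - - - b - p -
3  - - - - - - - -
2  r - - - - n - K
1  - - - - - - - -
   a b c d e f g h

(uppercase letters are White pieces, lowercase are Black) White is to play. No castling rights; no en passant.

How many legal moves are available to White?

White to move; king on h2.
In check: yes, from the black rook on h5.
Legal moves: Kg3, Kg1.
Count: 2.

2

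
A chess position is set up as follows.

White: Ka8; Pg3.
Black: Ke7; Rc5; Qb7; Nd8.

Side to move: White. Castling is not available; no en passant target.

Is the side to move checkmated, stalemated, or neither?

White to move; white king on a8.
In check: yes, from the black queen on b7.
King squares — a7: attacked by Qb7; b7: attacked by Nd8; b8: attacked by Qb7.
Legal moves for White: none.
In check with no legal moves → checkmate.

checkmate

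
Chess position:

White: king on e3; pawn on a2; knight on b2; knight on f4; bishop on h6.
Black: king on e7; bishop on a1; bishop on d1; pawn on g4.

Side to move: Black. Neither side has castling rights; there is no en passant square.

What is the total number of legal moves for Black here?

Black to move; king on e7.
In check: no.
Legal moves: Ke8, Kd8, Kf7, Kd7, Kf6, Kd6, Ba4, Bf3, Bb3, Be2, Bc2, Bxb2, g3.
Count: 13.

13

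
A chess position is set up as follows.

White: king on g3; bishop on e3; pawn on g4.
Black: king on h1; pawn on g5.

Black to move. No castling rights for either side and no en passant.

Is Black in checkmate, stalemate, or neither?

Black to move; black king on h1.
In check: no.
King squares — g1: attacked by Be3; g2: attacked by Kg3; h2: attacked by Kg3.
Legal moves for Black: none.
Not in check and no legal moves → stalemate.

stalemate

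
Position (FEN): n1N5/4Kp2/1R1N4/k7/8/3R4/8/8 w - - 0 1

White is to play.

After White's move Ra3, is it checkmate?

yes

After Ra3: black king on a5; in check: yes, from the white rook on a3.
King squares — a4: attacked by Ra3; b4: attacked by Rb6; b5: attacked by Rb6; a6: attacked by Ra3; b6: attacked by Nc8.
Black has no legal moves → checkmate.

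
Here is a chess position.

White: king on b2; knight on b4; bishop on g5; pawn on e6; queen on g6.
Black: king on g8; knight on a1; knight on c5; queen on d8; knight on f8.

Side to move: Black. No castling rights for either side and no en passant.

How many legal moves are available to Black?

2

Black to move; king on g8.
In check: yes, from the white queen on g6.
Legal moves: Kh8, Nxg6.
Count: 2.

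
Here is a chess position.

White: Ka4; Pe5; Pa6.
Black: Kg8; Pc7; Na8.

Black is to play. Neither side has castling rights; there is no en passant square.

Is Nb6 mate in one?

After Nb6: white king on a4; in check: yes, from the black knight on b6.
White has 5 legal replies: Kb5, Ka5, Kb4, Kb3, Ka3.
In check but a legal move exists → not checkmate.

no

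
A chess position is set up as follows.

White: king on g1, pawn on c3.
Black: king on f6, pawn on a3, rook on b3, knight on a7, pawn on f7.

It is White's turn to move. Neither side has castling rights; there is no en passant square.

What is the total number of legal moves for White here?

6

White to move; king on g1.
In check: no.
Legal moves: Kh2, Kg2, Kf2, Kh1, Kf1, c4.
Count: 6.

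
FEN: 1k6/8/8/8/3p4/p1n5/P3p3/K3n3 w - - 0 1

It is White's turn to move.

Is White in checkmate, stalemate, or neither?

White to move; white king on a1.
In check: no.
King squares — b1: attacked by Nc3; a2: own pawn; b2: attacked by Pa3.
Legal moves for White: none.
Not in check and no legal moves → stalemate.

stalemate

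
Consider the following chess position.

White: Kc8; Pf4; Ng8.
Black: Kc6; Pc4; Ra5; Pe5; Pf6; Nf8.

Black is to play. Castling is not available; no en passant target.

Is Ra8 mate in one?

After Ra8: white king on c8; in check: yes, from the black rook on a8.
King squares — b7: attacked by Kc6; c7: attacked by Kc6; d7: attacked by Kc6; b8: attacked by Ra8; d8: attacked by Ra8.
White has no legal moves → checkmate.

yes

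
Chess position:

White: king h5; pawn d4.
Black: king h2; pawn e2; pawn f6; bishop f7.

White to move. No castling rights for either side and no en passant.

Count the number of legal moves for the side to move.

3

White to move; king on h5.
In check: yes, from the black bishop on f7.
Legal moves: Kh6, Kh4, Kg4.
Count: 3.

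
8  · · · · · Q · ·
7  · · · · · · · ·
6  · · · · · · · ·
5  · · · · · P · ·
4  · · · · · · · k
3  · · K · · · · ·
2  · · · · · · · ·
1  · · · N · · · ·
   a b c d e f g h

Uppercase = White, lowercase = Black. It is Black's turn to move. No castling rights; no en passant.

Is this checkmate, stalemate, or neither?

Black to move; black king on h4.
In check: no.
Legal moves for Black: Kh5, Kg5, Kg4, Kh3, Kg3.
Black has 5 legal moves and is not in check → neither.

neither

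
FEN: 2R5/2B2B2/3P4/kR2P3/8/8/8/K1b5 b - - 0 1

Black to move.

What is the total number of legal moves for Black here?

Black to move; king on a5.
In check: yes, from the white rook on b5 and the white bishop on c7.
Legal moves: Ka6, Kxb5, Ka4.
Count: 3.

3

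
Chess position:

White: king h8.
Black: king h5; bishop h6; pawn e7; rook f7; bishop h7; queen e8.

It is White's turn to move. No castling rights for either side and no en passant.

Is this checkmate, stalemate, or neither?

checkmate

White to move; white king on h8.
In check: yes, from the black queen on e8.
King squares — g7: attacked by Bh6; h7: attacked by Rf7; g8: attacked by Bh7.
Legal moves for White: none.
In check with no legal moves → checkmate.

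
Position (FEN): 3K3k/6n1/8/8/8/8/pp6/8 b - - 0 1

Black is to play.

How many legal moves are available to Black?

14

Black to move; king on h8.
In check: no.
Legal moves: Kg8, Kh7, Ne8, Ne6+, Nh5, Nf5, b1=Q, b1=R, b1=B, b1=N, a1=Q, a1=R, a1=B, a1=N.
Count: 14.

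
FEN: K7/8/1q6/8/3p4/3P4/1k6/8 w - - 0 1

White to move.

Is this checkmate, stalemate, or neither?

White to move; white king on a8.
In check: no.
King squares — a7: attacked by Qb6; b7: attacked by Qb6; b8: attacked by Qb6.
Legal moves for White: none.
Not in check and no legal moves → stalemate.

stalemate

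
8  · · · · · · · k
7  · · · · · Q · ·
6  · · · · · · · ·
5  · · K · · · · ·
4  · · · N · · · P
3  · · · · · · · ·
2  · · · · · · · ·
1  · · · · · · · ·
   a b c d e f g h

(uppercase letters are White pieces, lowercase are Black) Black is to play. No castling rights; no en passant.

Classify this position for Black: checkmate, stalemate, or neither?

stalemate

Black to move; black king on h8.
In check: no.
King squares — g7: attacked by Qf7; h7: attacked by Qf7; g8: attacked by Qf7.
Legal moves for Black: none.
Not in check and no legal moves → stalemate.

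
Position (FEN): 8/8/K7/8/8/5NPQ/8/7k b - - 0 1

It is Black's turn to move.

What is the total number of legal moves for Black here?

0

Black to move; king on h1.
In check: yes, from the white queen on h3.
Legal moves: none.
Count: 0.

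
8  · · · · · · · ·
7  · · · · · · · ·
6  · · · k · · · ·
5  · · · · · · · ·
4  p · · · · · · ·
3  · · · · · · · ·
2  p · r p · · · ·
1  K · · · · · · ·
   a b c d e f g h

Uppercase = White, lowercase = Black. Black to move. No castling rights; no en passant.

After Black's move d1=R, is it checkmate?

yes

After d1=R: white king on a1; in check: yes, from the black rook on d1.
King squares — b1: attacked by Rd1; a2: attacked by Rc2; b2: attacked by Rc2.
White has no legal moves → checkmate.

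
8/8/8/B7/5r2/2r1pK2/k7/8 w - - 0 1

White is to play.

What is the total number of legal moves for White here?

White to move; king on f3.
In check: yes, from the black rook on f4.
Legal moves: Kxf4, Kg3, Kg2, Ke2.
Count: 4.

4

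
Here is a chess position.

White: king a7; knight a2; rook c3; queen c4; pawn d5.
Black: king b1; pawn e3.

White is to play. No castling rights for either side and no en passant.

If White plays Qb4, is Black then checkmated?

After Qb4: black king on b1; in check: yes, from the white queen on b4.
Black has 2 legal replies: Kxa2, Ka1.
In check but a legal move exists → not checkmate.

no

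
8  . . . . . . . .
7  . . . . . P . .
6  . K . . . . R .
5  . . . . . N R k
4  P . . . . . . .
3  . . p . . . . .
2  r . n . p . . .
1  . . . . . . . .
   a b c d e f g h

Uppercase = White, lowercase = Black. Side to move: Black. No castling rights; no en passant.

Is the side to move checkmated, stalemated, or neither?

Black to move; black king on h5.
In check: yes, from the white rook on g5.
King squares — g4: attacked by Rg5; h4: attacked by Nf5; g5: attacked by Rg6; g6: attacked by Rg5; h6: attacked by Nf5.
Legal moves for Black: none.
In check with no legal moves → checkmate.

checkmate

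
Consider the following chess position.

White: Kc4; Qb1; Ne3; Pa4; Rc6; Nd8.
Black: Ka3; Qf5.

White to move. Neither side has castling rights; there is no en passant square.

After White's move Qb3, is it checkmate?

yes

After Qb3: black king on a3; in check: yes, from the white queen on b3.
King squares — a2: attacked by Qb3; b2: attacked by Qb3; b3: attacked by Kc4; a4: attacked by Qb3; b4: attacked by Qb3.
Black has no legal moves → checkmate.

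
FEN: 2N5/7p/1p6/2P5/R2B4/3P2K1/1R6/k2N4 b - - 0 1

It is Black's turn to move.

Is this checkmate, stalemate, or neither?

checkmate

Black to move; black king on a1.
In check: yes, from the white rook on a4.
King squares — b1: attacked by Rb2; a2: attacked by Rb2; b2: attacked by Nd1.
Legal moves for Black: none.
In check with no legal moves → checkmate.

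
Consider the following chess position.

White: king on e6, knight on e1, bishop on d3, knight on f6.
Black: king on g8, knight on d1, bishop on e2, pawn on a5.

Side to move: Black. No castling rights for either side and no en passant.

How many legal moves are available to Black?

3

Black to move; king on g8.
In check: yes, from the white knight on f6.
Legal moves: Kh8, Kf8, Kg7.
Count: 3.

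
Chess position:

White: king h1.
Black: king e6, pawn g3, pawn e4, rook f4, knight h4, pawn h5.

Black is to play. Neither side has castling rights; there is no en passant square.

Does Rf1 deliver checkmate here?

yes

After Rf1: white king on h1; in check: yes, from the black rook on f1.
King squares — g1: attacked by Rf1; g2: attacked by Nh4; h2: attacked by Pg3.
White has no legal moves → checkmate.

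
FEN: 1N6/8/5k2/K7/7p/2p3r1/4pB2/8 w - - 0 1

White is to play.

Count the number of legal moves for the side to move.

White to move; king on a5.
In check: no.
Legal moves: Nd7+, Nc6, Na6, Kb6, Ka6, Kb5, Kb4, Ka4, Ba7, Bb6, Bc5, Bd4+, Bxg3, Be3, Bg1, Be1.
Count: 16.

16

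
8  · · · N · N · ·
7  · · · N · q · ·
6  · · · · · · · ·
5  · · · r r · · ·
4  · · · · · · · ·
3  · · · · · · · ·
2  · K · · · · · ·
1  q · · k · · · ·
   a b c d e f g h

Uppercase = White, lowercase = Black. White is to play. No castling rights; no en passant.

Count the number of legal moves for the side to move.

White to move; king on b2.
In check: yes, from the black queen on a1.
Legal moves: Kb3, Kxa1.
Count: 2.

2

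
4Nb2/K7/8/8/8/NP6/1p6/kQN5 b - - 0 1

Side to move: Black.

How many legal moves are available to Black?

Black to move; king on a1.
In check: yes, from the white queen on b1.
Legal moves: none.
Count: 0.

0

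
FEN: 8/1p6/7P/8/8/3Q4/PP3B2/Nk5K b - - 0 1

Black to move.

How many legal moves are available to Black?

Black to move; king on b1.
In check: yes, from the white queen on d3.
Legal moves: Kxb2, Kxa2, Kc1, Kxa1.
Count: 4.

4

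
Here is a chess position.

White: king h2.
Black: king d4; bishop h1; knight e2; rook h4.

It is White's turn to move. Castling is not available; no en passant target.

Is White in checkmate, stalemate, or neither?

checkmate

White to move; white king on h2.
In check: yes, from the black rook on h4.
King squares — g1: attacked by Ne2; h1: attacked by Rh4; g2: attacked by Bh1; g3: attacked by Ne2; h3: attacked by Rh4.
Legal moves for White: none.
In check with no legal moves → checkmate.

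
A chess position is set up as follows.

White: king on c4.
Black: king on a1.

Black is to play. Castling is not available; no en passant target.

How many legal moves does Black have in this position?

Black to move; king on a1.
In check: no.
Legal moves: Kb2, Ka2, Kb1.
Count: 3.

3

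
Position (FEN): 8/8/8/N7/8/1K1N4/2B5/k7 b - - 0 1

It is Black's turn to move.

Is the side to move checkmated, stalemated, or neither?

Black to move; black king on a1.
In check: no.
King squares — b1: attacked by Bc2; a2: attacked by Kb3; b2: attacked by Kb3.
Legal moves for Black: none.
Not in check and no legal moves → stalemate.

stalemate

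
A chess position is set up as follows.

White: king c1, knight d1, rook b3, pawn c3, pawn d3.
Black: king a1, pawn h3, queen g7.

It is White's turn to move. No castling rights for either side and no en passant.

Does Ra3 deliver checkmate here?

yes

After Ra3: black king on a1; in check: yes, from the white rook on a3.
King squares — b1: attacked by Kc1; a2: attacked by Ra3; b2: attacked by Kc1.
Black has no legal moves → checkmate.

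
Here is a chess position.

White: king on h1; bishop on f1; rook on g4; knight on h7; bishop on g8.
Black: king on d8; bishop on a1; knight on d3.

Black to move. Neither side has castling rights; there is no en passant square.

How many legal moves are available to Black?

Black to move; king on d8.
In check: no.
Legal moves: Ke8, Kc8, Ke7, Kd7, Kc7, Ne5, Nc5, Nf4, Nb4, Nf2+, Nb2, Ne1, Nc1, Bh8, Bg7, Bf6, Be5, Bd4, Bc3, Bb2.
Count: 20.

20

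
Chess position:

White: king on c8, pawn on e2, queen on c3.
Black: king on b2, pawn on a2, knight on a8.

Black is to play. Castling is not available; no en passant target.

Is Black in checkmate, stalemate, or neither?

Black to move; black king on b2.
In check: yes, from the white queen on c3.
King squares — a1: attacked by Qc3; b1: available; c1: attacked by Qc3; a2: own pawn; c2: attacked by Qc3; a3: attacked by Qc3; b3: attacked by Qc3; c3: available.
Legal moves for Black: Kxc3, Kb1.
Black is in check but has 2 legal moves → neither.

neither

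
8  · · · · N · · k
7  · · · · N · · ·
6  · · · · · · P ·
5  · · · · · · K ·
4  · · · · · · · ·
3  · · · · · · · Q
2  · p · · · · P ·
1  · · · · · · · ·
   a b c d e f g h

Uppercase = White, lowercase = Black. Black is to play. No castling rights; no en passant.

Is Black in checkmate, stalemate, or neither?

Black to move; black king on h8.
In check: yes, from the white queen on h3.
King squares — g7: attacked by Ne8; h7: attacked by Qh3; g8: attacked by Ne7.
Legal moves for Black: none.
In check with no legal moves → checkmate.

checkmate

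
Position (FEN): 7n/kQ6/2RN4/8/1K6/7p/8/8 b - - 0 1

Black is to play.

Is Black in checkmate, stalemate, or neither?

Black to move; black king on a7.
In check: yes, from the white queen on b7.
King squares — a6: attacked by Rc6; b6: attacked by Rc6; b7: attacked by Nd6; a8: attacked by Qb7; b8: attacked by Qb7.
Legal moves for Black: none.
In check with no legal moves → checkmate.

checkmate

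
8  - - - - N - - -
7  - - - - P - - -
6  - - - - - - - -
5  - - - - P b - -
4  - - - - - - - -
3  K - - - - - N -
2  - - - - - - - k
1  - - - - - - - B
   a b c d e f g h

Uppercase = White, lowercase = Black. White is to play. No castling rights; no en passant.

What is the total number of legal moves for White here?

22

White to move; king on a3.
In check: no.
Legal moves: Ng7, Nc7, Nf6, Nd6, Nh5, Nxf5, Ne4, Ne2, Nf1+, Kb4, Ka4, Kb3, Kb2, Ka2, Ba8, Bb7, Bc6, Bd5, Be4, Bf3, Bg2, e6.
Count: 22.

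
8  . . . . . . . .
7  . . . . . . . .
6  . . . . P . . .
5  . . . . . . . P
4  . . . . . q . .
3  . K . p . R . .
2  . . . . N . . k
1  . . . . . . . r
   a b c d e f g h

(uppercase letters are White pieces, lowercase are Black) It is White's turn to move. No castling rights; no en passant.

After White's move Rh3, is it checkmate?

After Rh3: black king on h2; in check: yes, from the white rook on h3.
Black has 2 legal replies: Kxh3, Kg2.
In check but a legal move exists → not checkmate.

no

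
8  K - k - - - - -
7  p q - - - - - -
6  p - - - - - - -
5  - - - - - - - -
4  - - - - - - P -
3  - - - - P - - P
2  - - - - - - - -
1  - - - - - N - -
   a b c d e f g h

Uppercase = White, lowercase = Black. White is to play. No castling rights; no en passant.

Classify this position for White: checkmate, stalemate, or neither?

checkmate

White to move; white king on a8.
In check: yes, from the black queen on b7.
King squares — a7: attacked by Qb7; b7: attacked by Kc8; b8: attacked by Qb7.
Legal moves for White: none.
In check with no legal moves → checkmate.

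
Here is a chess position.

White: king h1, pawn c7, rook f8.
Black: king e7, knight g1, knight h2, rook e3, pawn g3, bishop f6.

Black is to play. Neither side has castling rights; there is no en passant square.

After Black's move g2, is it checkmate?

no

After g2: white king on h1; in check: yes, from the black pawn on g2.
White has 3 legal replies: Kxh2, Kxg2, Kxg1.
In check but a legal move exists → not checkmate.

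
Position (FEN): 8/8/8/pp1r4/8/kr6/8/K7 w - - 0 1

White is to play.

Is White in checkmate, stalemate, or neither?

stalemate

White to move; white king on a1.
In check: no.
King squares — b1: attacked by Rb3; a2: attacked by Ka3; b2: attacked by Ka3.
Legal moves for White: none.
Not in check and no legal moves → stalemate.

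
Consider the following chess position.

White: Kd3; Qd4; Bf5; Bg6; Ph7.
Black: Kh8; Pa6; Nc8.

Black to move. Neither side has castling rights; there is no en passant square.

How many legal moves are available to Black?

0

Black to move; king on h8.
In check: yes, from the white queen on d4.
Legal moves: none.
Count: 0.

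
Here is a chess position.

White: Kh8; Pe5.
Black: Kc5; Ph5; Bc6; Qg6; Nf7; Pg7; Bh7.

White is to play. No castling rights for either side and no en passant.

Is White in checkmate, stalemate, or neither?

checkmate

White to move; white king on h8.
In check: yes, from the black knight on f7.
King squares — g7: attacked by Qg6; h7: attacked by Qg6; g8: attacked by Bh7.
Legal moves for White: none.
In check with no legal moves → checkmate.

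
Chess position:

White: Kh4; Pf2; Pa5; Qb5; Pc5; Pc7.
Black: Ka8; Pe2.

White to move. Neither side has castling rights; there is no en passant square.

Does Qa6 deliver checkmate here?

yes

After Qa6: black king on a8; in check: yes, from the white queen on a6.
King squares — a7: attacked by Qa6; b7: attacked by Qa6; b8: attacked by Pc7.
Black has no legal moves → checkmate.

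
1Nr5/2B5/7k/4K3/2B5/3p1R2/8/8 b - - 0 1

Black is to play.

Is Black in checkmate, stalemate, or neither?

neither

Black to move; black king on h6.
In check: no.
Legal moves for Black: Rh8, Rg8, Rf8, Re8+, Rd8, Rxb8, Rxc7, Kh7, Kg7, Kg6, Kh5, Kg5, d2.
Black has 13 legal moves and is not in check → neither.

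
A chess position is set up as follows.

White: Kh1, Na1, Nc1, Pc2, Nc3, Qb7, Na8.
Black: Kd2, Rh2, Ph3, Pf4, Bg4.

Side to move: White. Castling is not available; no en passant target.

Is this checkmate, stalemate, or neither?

White to move; white king on h1.
In check: yes, from the black rook on h2.
Legal moves for White: Kxh2, Kg1.
White is in check but has 2 legal moves → neither.

neither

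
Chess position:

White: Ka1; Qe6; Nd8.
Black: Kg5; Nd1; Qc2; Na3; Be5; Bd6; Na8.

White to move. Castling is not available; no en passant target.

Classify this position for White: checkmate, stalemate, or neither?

White to move; white king on a1.
In check: yes, from the black bishop on e5.
Legal moves for White: Qxe5+.
White is in check but has 1 legal move → neither.

neither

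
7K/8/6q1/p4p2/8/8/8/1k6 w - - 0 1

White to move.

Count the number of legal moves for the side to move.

White to move; king on h8.
In check: no.
Legal moves: none.
Count: 0.

0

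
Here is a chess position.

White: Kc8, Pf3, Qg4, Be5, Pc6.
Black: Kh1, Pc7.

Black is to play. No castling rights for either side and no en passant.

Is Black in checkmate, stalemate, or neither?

stalemate

Black to move; black king on h1.
In check: no.
King squares — g1: attacked by Qg4; g2: attacked by Qg4; h2: attacked by Be5.
Legal moves for Black: none.
Not in check and no legal moves → stalemate.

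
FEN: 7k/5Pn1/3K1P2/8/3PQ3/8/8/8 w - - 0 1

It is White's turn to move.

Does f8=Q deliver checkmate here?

yes

After f8=Q: black king on h8; in check: yes, from the white queen on f8.
King squares — g7: own knight; h7: attacked by Qe4; g8: attacked by Qf8.
Black has no legal moves → checkmate.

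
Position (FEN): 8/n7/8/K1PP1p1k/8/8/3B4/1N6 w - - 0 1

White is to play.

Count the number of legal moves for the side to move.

16

White to move; king on a5.
In check: no.
Legal moves: Kb6, Ka6, Kb4, Ka4, Bh6, Bg5, Bf4, Bb4, Be3, Bc3, Be1, Bc1, Nc3, Na3, d6, c6.
Count: 16.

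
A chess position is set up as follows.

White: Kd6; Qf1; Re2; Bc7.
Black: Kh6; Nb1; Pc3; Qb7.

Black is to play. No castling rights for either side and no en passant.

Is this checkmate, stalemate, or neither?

Black to move; black king on h6.
In check: no.
Legal moves for Black include: Qc8, Qb8, Qa8, Qxc7+, Qa7, Qc6+, Qb6+, Qa6+, Qd5+, Qb5, Qe4, Qb4+, Qf3, Qb3, Qg2, Qb2, Qh1, Kh7, ... (list truncated; more exist).
Black has legal moves and is not in check → neither.

neither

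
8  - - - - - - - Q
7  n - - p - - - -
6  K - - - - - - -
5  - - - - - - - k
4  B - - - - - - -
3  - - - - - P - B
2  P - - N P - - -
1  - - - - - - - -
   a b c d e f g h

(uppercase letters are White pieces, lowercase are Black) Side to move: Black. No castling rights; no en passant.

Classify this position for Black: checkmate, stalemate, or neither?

neither

Black to move; black king on h5.
In check: yes, from the white queen on h8.
King squares — g4: attacked by Pf3; h4: attacked by Qh8; g5: available; g6: available; h6: attacked by Qh8.
Legal moves for Black: Kg6, Kg5.
Black is in check but has 2 legal moves → neither.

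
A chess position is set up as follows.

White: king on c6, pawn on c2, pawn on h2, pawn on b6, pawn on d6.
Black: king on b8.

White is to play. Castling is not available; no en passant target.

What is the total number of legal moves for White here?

White to move; king on c6.
In check: no.
Legal moves: Kd7, Kd5, Kc5, Kb5, d7, b7, h3, c3, h4, c4.
Count: 10.

10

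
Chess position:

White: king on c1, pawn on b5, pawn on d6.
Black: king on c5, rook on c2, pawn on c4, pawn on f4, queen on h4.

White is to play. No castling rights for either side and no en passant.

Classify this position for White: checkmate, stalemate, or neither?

White to move; white king on c1.
In check: yes, from the black rook on c2.
King squares — b1: available; d1: available; b2: attacked by Rc2; c2: available; d2: attacked by Rc2.
Legal moves for White: Kxc2, Kd1, Kb1.
White is in check but has 3 legal moves → neither.

neither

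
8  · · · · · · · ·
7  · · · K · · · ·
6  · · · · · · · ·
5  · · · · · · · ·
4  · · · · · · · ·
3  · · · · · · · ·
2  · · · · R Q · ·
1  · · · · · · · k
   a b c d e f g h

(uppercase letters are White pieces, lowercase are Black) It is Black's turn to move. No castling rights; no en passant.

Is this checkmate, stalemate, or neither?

stalemate

Black to move; black king on h1.
In check: no.
King squares — g1: attacked by Qf2; g2: attacked by Qf2; h2: attacked by Qf2.
Legal moves for Black: none.
Not in check and no legal moves → stalemate.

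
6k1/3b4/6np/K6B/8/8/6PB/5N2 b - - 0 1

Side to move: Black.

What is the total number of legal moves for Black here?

Black to move; king on g8.
In check: no.
Legal moves: Kh8, Kf8, Kh7, Kg7, Kf7, Be8, Bc8, Be6, Bc6, Bf5, Bb5, Bg4, Ba4, Bh3, Nh8, Nf8, Ne7, Ne5, Nh4, Nf4.
Count: 20.

20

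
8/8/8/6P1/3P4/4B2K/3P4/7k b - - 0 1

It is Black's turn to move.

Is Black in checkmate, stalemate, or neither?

stalemate

Black to move; black king on h1.
In check: no.
King squares — g1: attacked by Be3; g2: attacked by Kh3; h2: attacked by Kh3.
Legal moves for Black: none.
Not in check and no legal moves → stalemate.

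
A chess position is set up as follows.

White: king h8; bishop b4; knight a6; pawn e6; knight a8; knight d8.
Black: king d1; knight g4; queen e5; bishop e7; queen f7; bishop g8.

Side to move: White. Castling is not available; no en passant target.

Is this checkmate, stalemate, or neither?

White to move; white king on h8.
In check: yes, from the black queen on e5.
King squares — g7: attacked by Qe5; h7: attacked by Qf7; g8: attacked by Qf7.
Legal moves for White: none.
In check with no legal moves → checkmate.

checkmate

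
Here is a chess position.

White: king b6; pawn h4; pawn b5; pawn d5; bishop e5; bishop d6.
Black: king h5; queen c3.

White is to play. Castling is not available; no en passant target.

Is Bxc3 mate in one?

After Bxc3: black king on h5; in check: no.
Black is not in check, so this cannot be checkmate.

no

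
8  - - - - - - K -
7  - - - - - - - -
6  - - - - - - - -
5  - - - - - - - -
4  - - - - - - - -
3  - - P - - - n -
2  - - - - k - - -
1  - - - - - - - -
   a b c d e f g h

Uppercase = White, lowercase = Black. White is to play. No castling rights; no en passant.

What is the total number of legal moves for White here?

6

White to move; king on g8.
In check: no.
Legal moves: Kh8, Kf8, Kh7, Kg7, Kf7, c4.
Count: 6.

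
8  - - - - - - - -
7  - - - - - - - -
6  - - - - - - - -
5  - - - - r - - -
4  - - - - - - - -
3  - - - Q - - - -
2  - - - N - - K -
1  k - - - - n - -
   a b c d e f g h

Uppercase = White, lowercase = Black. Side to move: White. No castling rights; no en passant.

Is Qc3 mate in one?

no

After Qc3: black king on a1; in check: yes, from the white queen on c3.
Black has 1 legal reply: Ka2.
In check but a legal move exists → not checkmate.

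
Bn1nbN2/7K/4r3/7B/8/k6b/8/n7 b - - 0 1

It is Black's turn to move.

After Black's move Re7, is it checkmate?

no

After Re7: white king on h7; in check: yes, from the black rook on e7.
White has 4 legal replies: Kh8, Kg8, Kh6, Bf7.
In check but a legal move exists → not checkmate.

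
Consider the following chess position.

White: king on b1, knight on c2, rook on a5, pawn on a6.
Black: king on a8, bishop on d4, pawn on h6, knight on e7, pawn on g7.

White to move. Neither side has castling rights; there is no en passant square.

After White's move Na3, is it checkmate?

no

After Na3: black king on a8; in check: no.
Black is not in check, so this cannot be checkmate.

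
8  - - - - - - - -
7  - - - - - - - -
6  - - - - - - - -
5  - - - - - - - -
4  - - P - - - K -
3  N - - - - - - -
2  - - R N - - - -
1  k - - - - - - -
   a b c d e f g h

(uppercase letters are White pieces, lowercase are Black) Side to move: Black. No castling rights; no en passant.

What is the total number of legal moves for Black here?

Black to move; king on a1.
In check: no.
Legal moves: none.
Count: 0.

0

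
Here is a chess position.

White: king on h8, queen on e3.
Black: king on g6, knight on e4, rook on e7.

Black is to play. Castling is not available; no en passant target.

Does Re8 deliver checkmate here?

yes

After Re8: white king on h8; in check: yes, from the black rook on e8.
King squares — g7: attacked by Kg6; h7: attacked by Kg6; g8: attacked by Re8.
White has no legal moves → checkmate.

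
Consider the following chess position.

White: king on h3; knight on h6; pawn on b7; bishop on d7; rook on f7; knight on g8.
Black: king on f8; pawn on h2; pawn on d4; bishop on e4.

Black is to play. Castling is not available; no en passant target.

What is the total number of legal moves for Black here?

0

Black to move; king on f8.
In check: yes, from the white rook on f7.
Legal moves: none.
Count: 0.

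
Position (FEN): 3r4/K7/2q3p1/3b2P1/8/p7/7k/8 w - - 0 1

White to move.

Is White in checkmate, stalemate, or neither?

stalemate

White to move; white king on a7.
In check: no.
King squares — a6: attacked by Qc6; b6: attacked by Qc6; b7: attacked by Qc6; a8: attacked by Qc6; b8: attacked by Rd8.
Legal moves for White: none.
Not in check and no legal moves → stalemate.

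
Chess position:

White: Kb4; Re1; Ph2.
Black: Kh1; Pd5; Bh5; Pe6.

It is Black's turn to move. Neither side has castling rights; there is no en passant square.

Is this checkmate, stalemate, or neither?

neither

Black to move; black king on h1.
In check: yes, from the white rook on e1.
King squares — g1: attacked by Re1; g2: available; h2: available.
Legal moves for Black: Kxh2, Kg2.
Black is in check but has 2 legal moves → neither.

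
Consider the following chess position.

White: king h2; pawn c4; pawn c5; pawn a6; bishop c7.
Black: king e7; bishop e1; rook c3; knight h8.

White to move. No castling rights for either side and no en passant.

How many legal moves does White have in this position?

White to move; king on h2.
In check: no.
Legal moves: Bd8+, Bb8, Bd6+, Bb6, Be5, Ba5, Bf4, Bg3, Kg2, Kh1, Kg1, a7, c6.
Count: 13.

13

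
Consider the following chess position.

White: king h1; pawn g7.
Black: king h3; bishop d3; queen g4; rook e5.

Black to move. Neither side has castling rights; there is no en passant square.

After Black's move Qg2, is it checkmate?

yes

After Qg2: white king on h1; in check: yes, from the black queen on g2.
King squares — g1: attacked by Qg2; g2: attacked by Kh3; h2: attacked by Qg2.
White has no legal moves → checkmate.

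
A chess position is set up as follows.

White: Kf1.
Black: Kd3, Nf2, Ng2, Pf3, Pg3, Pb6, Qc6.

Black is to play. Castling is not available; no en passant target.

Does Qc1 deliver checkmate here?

After Qc1: white king on f1; in check: yes, from the black queen on c1.
King squares — e1: attacked by Qc1; g1: attacked by Qc1; e2: attacked by Kd3; f2: attacked by Pg3; g2: attacked by Pf3.
White has no legal moves → checkmate.

yes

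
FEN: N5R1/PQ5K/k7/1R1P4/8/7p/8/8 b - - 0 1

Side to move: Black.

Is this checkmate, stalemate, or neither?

checkmate

Black to move; black king on a6.
In check: yes, from the white queen on b7.
King squares — a5: attacked by Rb5; b5: attacked by Qb7; b6: attacked by Rb5; a7: attacked by Qb7; b7: attacked by Rb5.
Legal moves for Black: none.
In check with no legal moves → checkmate.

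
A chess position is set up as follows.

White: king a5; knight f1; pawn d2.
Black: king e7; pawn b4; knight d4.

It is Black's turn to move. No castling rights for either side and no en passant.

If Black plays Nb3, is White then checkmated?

After Nb3: white king on a5; in check: yes, from the black knight on b3.
White has 5 legal replies: Kb6, Ka6, Kb5, Kxb4, Ka4.
In check but a legal move exists → not checkmate.

no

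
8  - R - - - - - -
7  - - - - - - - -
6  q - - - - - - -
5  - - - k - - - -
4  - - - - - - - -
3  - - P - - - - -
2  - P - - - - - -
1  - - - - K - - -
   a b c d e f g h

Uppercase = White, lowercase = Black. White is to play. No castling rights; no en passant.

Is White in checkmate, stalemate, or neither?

neither

White to move; white king on e1.
In check: no.
Legal moves for White: Rh8, Rg8, Rf8, Re8, Rd8+, Rc8, Ra8, Rb7, Rb6, Rb5+, Rb4, Rb3, Kf2, Kd2, Kd1, c4+, b3, b4.
White has 18 legal moves and is not in check → neither.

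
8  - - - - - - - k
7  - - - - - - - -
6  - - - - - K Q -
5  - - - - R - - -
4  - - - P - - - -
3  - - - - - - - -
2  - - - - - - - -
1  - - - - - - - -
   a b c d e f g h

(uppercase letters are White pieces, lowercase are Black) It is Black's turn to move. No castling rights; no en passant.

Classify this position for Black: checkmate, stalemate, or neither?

stalemate

Black to move; black king on h8.
In check: no.
King squares — g7: attacked by Kf6; h7: attacked by Qg6; g8: attacked by Qg6.
Legal moves for Black: none.
Not in check and no legal moves → stalemate.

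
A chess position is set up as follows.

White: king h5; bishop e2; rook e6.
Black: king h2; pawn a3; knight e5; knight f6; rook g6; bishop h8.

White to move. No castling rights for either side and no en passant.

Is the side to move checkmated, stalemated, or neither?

White to move; white king on h5.
In check: yes, from the black knight on f6.
King squares — g4: attacked by Ne5; h4: available; g5: attacked by Rg6; g6: attacked by Ne5; h6: attacked by Rg6.
Legal moves for White: Kh4, Rxf6.
White is in check but has 2 legal moves → neither.

neither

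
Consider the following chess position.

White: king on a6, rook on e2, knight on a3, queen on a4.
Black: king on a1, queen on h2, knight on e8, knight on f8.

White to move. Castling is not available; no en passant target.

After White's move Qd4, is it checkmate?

yes

After Qd4: black king on a1; in check: yes, from the white queen on d4.
King squares — b1: attacked by Na3; a2: attacked by Re2; b2: attacked by Re2.
Black has no legal moves → checkmate.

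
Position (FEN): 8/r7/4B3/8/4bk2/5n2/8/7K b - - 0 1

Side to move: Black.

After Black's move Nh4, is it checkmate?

no

After Nh4: white king on h1; in check: yes, from the black bishop on e4.
White has 2 legal replies: Kh2, Kg1.
In check but a legal move exists → not checkmate.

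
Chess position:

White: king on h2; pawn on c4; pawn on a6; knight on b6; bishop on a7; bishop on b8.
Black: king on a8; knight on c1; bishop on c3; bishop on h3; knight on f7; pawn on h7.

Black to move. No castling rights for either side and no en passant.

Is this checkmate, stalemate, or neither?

Black to move; black king on a8.
In check: yes, from the white knight on b6.
King squares — a7: attacked by Bb8; b7: attacked by Pa6; b8: attacked by Ba7.
Legal moves for Black: none.
In check with no legal moves → checkmate.

checkmate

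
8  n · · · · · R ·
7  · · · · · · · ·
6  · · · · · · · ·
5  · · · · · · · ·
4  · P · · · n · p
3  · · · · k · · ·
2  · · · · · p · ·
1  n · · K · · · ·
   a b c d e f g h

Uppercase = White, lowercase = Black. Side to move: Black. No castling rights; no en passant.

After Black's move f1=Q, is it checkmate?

yes

After f1=Q: white king on d1; in check: yes, from the black queen on f1.
King squares — c1: attacked by Qf1; e1: attacked by Qf1; c2: attacked by Na1; d2: attacked by Ke3; e2: attacked by Qf1.
White has no legal moves → checkmate.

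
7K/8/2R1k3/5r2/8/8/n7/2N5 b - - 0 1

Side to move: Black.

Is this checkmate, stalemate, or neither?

Black to move; black king on e6.
In check: yes, from the white rook on c6.
Legal moves for Black: Kf7, Ke7, Kd7, Ke5, Kd5.
Black is in check but has 5 legal moves → neither.

neither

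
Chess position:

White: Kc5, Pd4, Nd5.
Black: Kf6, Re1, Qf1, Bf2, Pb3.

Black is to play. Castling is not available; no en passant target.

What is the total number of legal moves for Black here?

Black to move; king on f6.
In check: yes, from the white knight on d5.
Legal moves: Kg7, Kf7, Kg6, Ke6, Kg5, Kf5.
Count: 6.

6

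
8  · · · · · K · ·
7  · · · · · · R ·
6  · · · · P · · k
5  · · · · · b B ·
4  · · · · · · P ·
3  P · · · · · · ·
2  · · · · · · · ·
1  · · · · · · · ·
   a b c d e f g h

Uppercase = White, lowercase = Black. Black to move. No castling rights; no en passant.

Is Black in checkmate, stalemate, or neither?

checkmate

Black to move; black king on h6.
In check: yes, from the white bishop on g5.
King squares — g5: attacked by Rg7; h5: attacked by Pg4; g6: attacked by Rg7; g7: attacked by Kf8; h7: attacked by Rg7.
Legal moves for Black: none.
In check with no legal moves → checkmate.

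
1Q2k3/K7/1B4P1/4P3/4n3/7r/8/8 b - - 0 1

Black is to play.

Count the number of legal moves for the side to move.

Black to move; king on e8.
In check: yes, from the white queen on b8.
Legal moves: Ke7, Kd7.
Count: 2.

2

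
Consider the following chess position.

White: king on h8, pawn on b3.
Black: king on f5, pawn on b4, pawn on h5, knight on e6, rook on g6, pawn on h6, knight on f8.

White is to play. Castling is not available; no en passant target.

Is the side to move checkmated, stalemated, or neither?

stalemate

White to move; white king on h8.
In check: no.
King squares — g7: attacked by Ne6; h7: attacked by Nf8; g8: attacked by Rg6.
Legal moves for White: none.
Not in check and no legal moves → stalemate.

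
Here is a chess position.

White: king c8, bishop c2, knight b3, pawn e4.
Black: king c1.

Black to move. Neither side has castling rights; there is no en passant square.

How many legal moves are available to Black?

2

Black to move; king on c1.
In check: yes, from the white knight on b3.
Legal moves: Kxc2, Kb2.
Count: 2.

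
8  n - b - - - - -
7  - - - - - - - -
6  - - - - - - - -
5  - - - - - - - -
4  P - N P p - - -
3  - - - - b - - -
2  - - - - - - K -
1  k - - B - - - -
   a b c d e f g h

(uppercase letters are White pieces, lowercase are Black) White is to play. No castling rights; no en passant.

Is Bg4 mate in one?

After Bg4: black king on a1; in check: no.
Black is not in check, so this cannot be checkmate.

no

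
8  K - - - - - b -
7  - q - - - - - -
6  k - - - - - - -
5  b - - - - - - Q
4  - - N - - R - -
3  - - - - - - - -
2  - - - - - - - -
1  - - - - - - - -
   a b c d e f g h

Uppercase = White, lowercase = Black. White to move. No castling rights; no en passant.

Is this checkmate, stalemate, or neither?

White to move; white king on a8.
In check: yes, from the black queen on b7.
King squares — a7: attacked by Ka6; b7: attacked by Ka6; b8: attacked by Qb7.
Legal moves for White: none.
In check with no legal moves → checkmate.

checkmate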